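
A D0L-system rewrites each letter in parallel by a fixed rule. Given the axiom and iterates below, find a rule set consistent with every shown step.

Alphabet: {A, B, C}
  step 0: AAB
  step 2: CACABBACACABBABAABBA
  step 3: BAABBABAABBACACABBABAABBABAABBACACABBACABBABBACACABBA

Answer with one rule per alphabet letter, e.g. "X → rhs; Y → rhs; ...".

  step 2 ⇒ step 3: CACABBACACABBABAABBA ⇒ BAA·BBA·BAA·BBA·CA·CA·BBA·BAA·BBA·BAA·BBA·CA·CA·BBA·CA·BBA·BBA·CA·CA·BBA
    A ↦ BBA
    B ↦ CA
    C ↦ BAA

A->BBA, B->CA, C->BAA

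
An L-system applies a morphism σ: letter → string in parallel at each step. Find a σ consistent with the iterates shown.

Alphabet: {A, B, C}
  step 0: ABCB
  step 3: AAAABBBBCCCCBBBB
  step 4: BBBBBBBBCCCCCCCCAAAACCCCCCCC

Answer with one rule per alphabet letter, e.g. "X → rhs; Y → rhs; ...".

A->BB, B->CC, C->A

  step 3 ⇒ step 4: AAAABBBBCCCCBBBB ⇒ BB·BB·BB·BB·CC·CC·CC·CC·A·A·A·A·CC·CC·CC·CC
    A ↦ BB
    B ↦ CC
    C ↦ A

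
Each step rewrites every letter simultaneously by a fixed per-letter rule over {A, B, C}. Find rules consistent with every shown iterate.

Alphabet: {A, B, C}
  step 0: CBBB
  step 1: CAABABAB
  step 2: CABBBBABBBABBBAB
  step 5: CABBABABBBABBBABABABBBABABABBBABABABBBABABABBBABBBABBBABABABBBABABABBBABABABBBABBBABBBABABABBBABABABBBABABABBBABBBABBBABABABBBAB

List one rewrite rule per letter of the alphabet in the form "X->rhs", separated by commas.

A->BB, B->AB, C->CA

  step 1 ⇒ step 2: CAABABAB ⇒ CA·BB·BB·AB·BB·AB·BB·AB
    A ↦ BB
    B ↦ AB
    C ↦ CA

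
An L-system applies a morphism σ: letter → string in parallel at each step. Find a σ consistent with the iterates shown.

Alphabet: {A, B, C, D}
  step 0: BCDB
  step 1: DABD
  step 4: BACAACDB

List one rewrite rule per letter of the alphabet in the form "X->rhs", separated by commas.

  step 0 ⇒ step 1: BCDB ⇒ D·A·B·D
    B ↦ D
    C ↦ A
    D ↦ B
    A ↦ AC  (constrained at step 1)

A->AC, B->D, C->A, D->B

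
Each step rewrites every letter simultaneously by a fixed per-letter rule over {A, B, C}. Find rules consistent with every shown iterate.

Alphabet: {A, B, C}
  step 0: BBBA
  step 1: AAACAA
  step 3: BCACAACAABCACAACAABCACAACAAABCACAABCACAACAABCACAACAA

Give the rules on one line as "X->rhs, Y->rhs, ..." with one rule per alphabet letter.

A->CAA, B->A, C->BCA

  step 0 ⇒ step 1: BBBA ⇒ A·A·A·CAA
    A ↦ CAA
    B ↦ A
    C ↦ BCA  (constrained at step 1)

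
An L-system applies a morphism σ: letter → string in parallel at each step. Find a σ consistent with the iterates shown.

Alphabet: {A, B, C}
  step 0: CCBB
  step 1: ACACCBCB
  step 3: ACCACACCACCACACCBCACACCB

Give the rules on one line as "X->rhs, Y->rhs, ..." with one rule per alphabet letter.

A->C, B->CB, C->AC

  step 0 ⇒ step 1: CCBB ⇒ AC·AC·CB·CB
    B ↦ CB
    C ↦ AC
    A ↦ C  (constrained at step 1)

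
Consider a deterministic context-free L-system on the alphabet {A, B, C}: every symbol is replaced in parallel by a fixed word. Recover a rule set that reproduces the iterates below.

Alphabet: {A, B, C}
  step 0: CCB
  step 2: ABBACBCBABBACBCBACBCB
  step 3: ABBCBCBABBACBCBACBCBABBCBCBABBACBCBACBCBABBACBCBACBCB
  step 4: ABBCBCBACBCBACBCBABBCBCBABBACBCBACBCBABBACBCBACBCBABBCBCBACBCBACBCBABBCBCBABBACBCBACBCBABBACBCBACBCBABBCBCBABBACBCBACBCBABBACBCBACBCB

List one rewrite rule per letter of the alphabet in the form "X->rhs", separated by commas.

  step 3 ⇒ step 4: ABBCBCBABBACBCBACBCBABBCBCBABBACBCBACBCBABBACBCBACBCB ⇒ ABB·CB·CB·ACB·CB·ACB·CB·ABB·CB·CB·ABB·ACB·CB·ACB·CB·ABB·ACB·CB·ACB·CB·ABB·CB·CB·ACB·CB·ACB·CB·ABB·CB·CB·ABB·ACB·CB·ACB·CB·ABB·ACB·CB·ACB·CB·ABB·CB·CB·ABB·ACB·CB·ACB·CB·ABB·ACB·CB·ACB·CB
    A ↦ ABB
    B ↦ CB
    C ↦ ACB

A->ABB, B->CB, C->ACB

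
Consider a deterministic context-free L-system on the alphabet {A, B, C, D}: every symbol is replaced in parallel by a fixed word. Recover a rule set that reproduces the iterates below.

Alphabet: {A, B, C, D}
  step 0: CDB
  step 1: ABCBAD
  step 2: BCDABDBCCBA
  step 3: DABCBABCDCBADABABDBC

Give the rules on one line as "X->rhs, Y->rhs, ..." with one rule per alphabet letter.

A->BC, B->D, C->AB, D->CBA

  step 2 ⇒ step 3: BCDABDBCCBA ⇒ D·AB·CBA·BC·D·CBA·D·AB·AB·D·BC
    A ↦ BC
    B ↦ D
    C ↦ AB
    D ↦ CBA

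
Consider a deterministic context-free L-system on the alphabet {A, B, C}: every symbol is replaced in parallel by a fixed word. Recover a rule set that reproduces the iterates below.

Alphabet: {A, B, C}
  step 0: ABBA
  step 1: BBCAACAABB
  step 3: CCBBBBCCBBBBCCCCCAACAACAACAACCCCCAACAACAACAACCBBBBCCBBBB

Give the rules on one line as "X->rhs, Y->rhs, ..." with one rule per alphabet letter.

A->BB, B->CAA, C->CC

  step 0 ⇒ step 1: ABBA ⇒ BB·CAA·CAA·BB
    A ↦ BB
    B ↦ CAA
    C ↦ CC  (constrained at step 1)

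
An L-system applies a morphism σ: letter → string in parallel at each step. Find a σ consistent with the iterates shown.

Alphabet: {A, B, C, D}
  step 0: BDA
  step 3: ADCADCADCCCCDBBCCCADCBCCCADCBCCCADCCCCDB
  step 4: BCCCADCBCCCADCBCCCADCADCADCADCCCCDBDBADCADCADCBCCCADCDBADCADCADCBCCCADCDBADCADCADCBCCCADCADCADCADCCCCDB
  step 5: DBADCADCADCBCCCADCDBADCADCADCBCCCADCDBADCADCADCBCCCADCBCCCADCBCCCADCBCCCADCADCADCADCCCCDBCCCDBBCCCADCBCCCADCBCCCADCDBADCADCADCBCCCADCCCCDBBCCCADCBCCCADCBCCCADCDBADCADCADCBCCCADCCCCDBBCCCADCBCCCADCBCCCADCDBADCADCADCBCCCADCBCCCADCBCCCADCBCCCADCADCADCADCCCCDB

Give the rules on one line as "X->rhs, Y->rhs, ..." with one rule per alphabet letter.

A->B, B->DB, C->ADC, D->CCC

  step 4 ⇒ step 5: BCCCADCBCCCADCBCCCADCADCADCADCCCCDBDBADCADCADCBCCCADCDBADCADCADCBCCCADCDBADCADCADCBCCCADCADCADCADCCCCDB ⇒ DB·ADC·ADC·ADC·B·CCC·ADC·DB·ADC·ADC·ADC·B·CCC·ADC·DB·ADC·ADC·ADC·B·CCC·ADC·B·CCC·ADC·B·CCC·ADC·B·CCC·ADC·ADC·ADC·ADC·CCC·DB·CCC·DB·B·CCC·ADC·B·CCC·ADC·B·CCC·ADC·DB·ADC·ADC·ADC·B·CCC·ADC·CCC·DB·B·CCC·ADC·B·CCC·ADC·B·CCC·ADC·DB·ADC·ADC·ADC·B·CCC·ADC·CCC·DB·B·CCC·ADC·B·CCC·ADC·B·CCC·ADC·DB·ADC·ADC·ADC·B·CCC·ADC·B·CCC·ADC·B·CCC·ADC·B·CCC·ADC·ADC·ADC·ADC·CCC·DB
    A ↦ B
    B ↦ DB
    C ↦ ADC
    D ↦ CCC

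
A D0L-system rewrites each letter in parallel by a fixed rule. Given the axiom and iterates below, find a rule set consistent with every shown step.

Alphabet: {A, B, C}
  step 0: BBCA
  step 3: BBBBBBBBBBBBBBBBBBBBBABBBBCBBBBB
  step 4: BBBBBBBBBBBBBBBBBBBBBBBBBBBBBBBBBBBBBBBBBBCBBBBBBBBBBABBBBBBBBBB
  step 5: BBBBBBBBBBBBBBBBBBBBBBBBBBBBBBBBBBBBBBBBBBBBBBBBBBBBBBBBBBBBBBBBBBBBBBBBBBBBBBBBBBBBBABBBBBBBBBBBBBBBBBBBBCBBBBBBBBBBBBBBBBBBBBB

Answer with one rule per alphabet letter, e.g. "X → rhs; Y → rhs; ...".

  step 4 ⇒ step 5: BBBBBBBBBBBBBBBBBBBBBBBBBBBBBBBBBBBBBBBBBBCBBBBBBBBBBABBBBBBBBBB ⇒ BB·BB·BB·BB·BB·BB·BB·BB·BB·BB·BB·BB·BB·BB·BB·BB·BB·BB·BB·BB·BB·BB·BB·BB·BB·BB·BB·BB·BB·BB·BB·BB·BB·BB·BB·BB·BB·BB·BB·BB·BB·BB·BA·BB·BB·BB·BB·BB·BB·BB·BB·BB·BB·CB·BB·BB·BB·BB·BB·BB·BB·BB·BB·BB
    A ↦ CB
    B ↦ BB
    C ↦ BA

A->CB, B->BB, C->BA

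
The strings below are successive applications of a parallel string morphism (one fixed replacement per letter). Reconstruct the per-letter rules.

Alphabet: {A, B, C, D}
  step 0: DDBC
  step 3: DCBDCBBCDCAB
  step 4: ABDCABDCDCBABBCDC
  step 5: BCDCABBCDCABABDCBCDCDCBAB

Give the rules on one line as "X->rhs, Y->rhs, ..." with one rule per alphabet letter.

  step 4 ⇒ step 5: ABDCABDCDCBABBCDC ⇒ BC·DC·A·B·BC·DC·A·B·A·B·DC·BC·DC·DC·B·A·B
    A ↦ BC
    B ↦ DC
    C ↦ B
    D ↦ A

A->BC, B->DC, C->B, D->A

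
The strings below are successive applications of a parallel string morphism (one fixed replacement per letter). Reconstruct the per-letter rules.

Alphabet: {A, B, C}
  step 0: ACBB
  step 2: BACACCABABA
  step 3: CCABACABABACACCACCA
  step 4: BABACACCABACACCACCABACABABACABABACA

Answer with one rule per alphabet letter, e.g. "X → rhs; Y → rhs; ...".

A->CA, B->C, C->BA

  step 3 ⇒ step 4: CCABACABABACACCACCA ⇒ BA·BA·CA·C·CA·BA·CA·C·CA·C·CA·BA·CA·BA·BA·CA·BA·BA·CA
    A ↦ CA
    B ↦ C
    C ↦ BA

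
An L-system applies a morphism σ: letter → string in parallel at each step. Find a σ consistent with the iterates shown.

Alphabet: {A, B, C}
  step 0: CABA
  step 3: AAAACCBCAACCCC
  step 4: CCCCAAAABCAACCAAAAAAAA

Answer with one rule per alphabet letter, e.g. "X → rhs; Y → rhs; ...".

  step 3 ⇒ step 4: AAAACCBCAACCCC ⇒ C·C·C·C·AA·AA·BC·AA·C·C·AA·AA·AA·AA
    A ↦ C
    B ↦ BC
    C ↦ AA

A->C, B->BC, C->AA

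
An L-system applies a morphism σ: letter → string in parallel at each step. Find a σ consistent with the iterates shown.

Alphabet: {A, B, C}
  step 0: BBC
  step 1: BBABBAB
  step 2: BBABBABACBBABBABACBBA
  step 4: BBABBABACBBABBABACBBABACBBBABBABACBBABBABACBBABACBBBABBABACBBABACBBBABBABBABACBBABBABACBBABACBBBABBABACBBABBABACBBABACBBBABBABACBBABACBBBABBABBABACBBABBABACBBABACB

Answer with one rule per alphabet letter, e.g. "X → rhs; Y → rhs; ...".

A->BAC, B->BBA, C->B

  step 1 ⇒ step 2: BBABBAB ⇒ BBA·BBA·BAC·BBA·BBA·BAC·BBA
    A ↦ BAC
    B ↦ BBA
  step 0 ⇒ step 1: BBC ⇒ BBA·BBA·B
    C ↦ B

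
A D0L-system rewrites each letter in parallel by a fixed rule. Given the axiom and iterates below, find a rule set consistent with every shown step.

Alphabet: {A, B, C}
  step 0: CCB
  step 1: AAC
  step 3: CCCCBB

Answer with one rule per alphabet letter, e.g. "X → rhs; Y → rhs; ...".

A->BB, B->C, C->A

  step 0 ⇒ step 1: CCB ⇒ A·A·C
    B ↦ C
    C ↦ A
    A ↦ BB  (constrained at step 1)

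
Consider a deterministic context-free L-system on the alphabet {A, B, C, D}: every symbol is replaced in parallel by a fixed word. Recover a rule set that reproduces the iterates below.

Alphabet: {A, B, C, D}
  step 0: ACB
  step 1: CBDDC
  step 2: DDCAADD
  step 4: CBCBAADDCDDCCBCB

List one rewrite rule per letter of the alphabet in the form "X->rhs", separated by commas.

  step 1 ⇒ step 2: CBDDC ⇒ DD·C·A·A·DD
    B ↦ C
    C ↦ DD
    D ↦ A
  step 0 ⇒ step 1: ACB ⇒ CB·DD·C
    A ↦ CB

A->CB, B->C, C->DD, D->A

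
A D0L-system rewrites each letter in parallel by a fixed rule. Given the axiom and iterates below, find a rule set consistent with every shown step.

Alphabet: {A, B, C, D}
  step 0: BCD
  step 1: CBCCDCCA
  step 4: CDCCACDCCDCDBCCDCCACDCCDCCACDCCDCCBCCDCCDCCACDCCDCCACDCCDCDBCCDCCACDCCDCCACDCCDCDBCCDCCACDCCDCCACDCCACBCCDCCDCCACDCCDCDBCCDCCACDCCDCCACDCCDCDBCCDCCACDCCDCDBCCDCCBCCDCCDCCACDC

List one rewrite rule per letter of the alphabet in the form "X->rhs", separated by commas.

  step 0 ⇒ step 1: BCD ⇒ CBC·CDC·CA
    B ↦ CBC
    C ↦ CDC
    D ↦ CA
    A ↦ DBC  (constrained at step 1)

A->DBC, B->CBC, C->CDC, D->CA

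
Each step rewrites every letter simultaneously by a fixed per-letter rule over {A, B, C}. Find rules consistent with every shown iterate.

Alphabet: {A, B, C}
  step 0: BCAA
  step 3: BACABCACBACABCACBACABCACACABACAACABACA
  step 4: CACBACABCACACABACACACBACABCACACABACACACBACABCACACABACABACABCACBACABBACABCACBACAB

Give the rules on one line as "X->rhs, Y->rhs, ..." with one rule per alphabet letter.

  step 3 ⇒ step 4: BACABCACBACABCACBACABCACACABACAACABACA ⇒ CAC·B·ACA·B·CAC·ACA·B·ACA·CAC·B·ACA·B·CAC·ACA·B·ACA·CAC·B·ACA·B·CAC·ACA·B·ACA·B·ACA·B·CAC·B·ACA·B·B·ACA·B·CAC·B·ACA·B
    A ↦ B
    B ↦ CAC
    C ↦ ACA

A->B, B->CAC, C->ACA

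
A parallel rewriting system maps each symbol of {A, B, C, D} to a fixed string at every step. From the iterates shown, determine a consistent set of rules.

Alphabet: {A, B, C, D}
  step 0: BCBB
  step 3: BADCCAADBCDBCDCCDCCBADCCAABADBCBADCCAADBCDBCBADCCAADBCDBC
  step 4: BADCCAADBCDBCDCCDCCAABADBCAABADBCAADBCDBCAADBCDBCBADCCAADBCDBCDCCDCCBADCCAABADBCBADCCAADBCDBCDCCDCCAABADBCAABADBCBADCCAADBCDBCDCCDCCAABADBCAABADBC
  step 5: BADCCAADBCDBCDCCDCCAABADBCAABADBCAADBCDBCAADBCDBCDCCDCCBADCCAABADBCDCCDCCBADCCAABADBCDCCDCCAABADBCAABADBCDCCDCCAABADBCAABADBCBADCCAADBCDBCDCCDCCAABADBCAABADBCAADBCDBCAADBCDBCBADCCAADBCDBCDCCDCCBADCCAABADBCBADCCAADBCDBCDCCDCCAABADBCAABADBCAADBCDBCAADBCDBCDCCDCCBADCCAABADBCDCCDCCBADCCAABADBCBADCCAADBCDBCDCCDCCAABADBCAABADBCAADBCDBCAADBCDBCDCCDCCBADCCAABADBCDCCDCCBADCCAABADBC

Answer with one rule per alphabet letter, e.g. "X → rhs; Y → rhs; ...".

  step 4 ⇒ step 5: BADCCAADBCDBCDCCDCCAABADBCAABADBCAADBCDBCAADBCDBCBADCCAADBCDBCDCCDCCBADCCAABADBCBADCCAADBCDBCDCCDCCAABADBCAABADBCBADCCAADBCDBCDCCDCCAABADBCAABADBC ⇒ BA·DCC·AA·DBC·DBC·DCC·DCC·AA·BA·DBC·AA·BA·DBC·AA·DBC·DBC·AA·DBC·DBC·DCC·DCC·BA·DCC·AA·BA·DBC·DCC·DCC·BA·DCC·AA·BA·DBC·DCC·DCC·AA·BA·DBC·AA·BA·DBC·DCC·DCC·AA·BA·DBC·AA·BA·DBC·BA·DCC·AA·DBC·DBC·DCC·DCC·AA·BA·DBC·AA·BA·DBC·AA·DBC·DBC·AA·DBC·DBC·BA·DCC·AA·DBC·DBC·DCC·DCC·BA·DCC·AA·BA·DBC·BA·DCC·AA·DBC·DBC·DCC·DCC·AA·BA·DBC·AA·BA·DBC·AA·DBC·DBC·AA·DBC·DBC·DCC·DCC·BA·DCC·AA·BA·DBC·DCC·DCC·BA·DCC·AA·BA·DBC·BA·DCC·AA·DBC·DBC·DCC·DCC·AA·BA·DBC·AA·BA·DBC·AA·DBC·DBC·AA·DBC·DBC·DCC·DCC·BA·DCC·AA·BA·DBC·DCC·DCC·BA·DCC·AA·BA·DBC
    A ↦ DCC
    B ↦ BA
    C ↦ DBC
    D ↦ AA

A->DCC, B->BA, C->DBC, D->AA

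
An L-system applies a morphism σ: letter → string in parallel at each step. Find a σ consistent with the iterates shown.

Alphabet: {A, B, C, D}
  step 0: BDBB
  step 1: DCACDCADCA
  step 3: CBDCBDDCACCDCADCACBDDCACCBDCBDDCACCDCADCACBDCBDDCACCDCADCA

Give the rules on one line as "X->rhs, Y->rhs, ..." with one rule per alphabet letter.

  step 0 ⇒ step 1: BDBB ⇒ DCA·C·DCA·DCA
    B ↦ DCA
    D ↦ C
    A ↦ DBB  (constrained at step 1)
    C ↦ CBD  (constrained at step 1)

A->DBB, B->DCA, C->CBD, D->C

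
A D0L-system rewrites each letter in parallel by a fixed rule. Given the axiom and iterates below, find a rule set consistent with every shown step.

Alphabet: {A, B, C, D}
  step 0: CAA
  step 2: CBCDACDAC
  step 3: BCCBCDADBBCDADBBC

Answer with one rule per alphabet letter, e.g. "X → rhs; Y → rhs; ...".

A->DB, B->C, C->BC, D->DA

  step 2 ⇒ step 3: CBCDACDAC ⇒ BC·C·BC·DA·DB·BC·DA·DB·BC
    A ↦ DB
    B ↦ C
    C ↦ BC
    D ↦ DA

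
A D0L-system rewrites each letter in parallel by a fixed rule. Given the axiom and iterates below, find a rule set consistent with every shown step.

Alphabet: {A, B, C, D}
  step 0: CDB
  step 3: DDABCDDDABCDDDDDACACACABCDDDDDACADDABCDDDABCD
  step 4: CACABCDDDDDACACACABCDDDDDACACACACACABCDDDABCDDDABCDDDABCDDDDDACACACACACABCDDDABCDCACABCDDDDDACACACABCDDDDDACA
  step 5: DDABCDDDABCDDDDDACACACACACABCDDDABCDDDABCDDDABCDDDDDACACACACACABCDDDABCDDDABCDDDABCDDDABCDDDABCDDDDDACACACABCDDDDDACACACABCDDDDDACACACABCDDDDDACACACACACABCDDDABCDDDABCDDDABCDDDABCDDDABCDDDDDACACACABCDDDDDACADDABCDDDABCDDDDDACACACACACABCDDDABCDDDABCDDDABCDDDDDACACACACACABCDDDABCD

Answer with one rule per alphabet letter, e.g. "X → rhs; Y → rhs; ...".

  step 4 ⇒ step 5: CACABCDDDDDACACACABCDDDDDACACACACACABCDDDABCDDDABCDDDABCDDDDDACACACACACABCDDDABCDCACABCDDDDDACACACABCDDDDDACA ⇒ DDA·BCD·DDA·BCD·DD·DDA·CA·CA·CA·CA·CA·BCD·DDA·BCD·DDA·BCD·DDA·BCD·DD·DDA·CA·CA·CA·CA·CA·BCD·DDA·BCD·DDA·BCD·DDA·BCD·DDA·BCD·DDA·BCD·DD·DDA·CA·CA·CA·BCD·DD·DDA·CA·CA·CA·BCD·DD·DDA·CA·CA·CA·BCD·DD·DDA·CA·CA·CA·CA·CA·BCD·DDA·BCD·DDA·BCD·DDA·BCD·DDA·BCD·DDA·BCD·DD·DDA·CA·CA·CA·BCD·DD·DDA·CA·DDA·BCD·DDA·BCD·DD·DDA·CA·CA·CA·CA·CA·BCD·DDA·BCD·DDA·BCD·DDA·BCD·DD·DDA·CA·CA·CA·CA·CA·BCD·DDA·BCD
    A ↦ BCD
    B ↦ DD
    C ↦ DDA
    D ↦ CA

A->BCD, B->DD, C->DDA, D->CA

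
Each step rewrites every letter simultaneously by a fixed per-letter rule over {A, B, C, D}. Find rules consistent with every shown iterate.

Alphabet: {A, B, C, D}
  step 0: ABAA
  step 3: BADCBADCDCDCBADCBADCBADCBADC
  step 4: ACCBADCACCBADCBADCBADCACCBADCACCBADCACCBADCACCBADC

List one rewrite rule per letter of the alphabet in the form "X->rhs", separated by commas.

A->CC, B->A, C->DC, D->BA

  step 3 ⇒ step 4: BADCBADCDCDCBADCBADCBADCBADC ⇒ A·CC·BA·DC·A·CC·BA·DC·BA·DC·BA·DC·A·CC·BA·DC·A·CC·BA·DC·A·CC·BA·DC·A·CC·BA·DC
    A ↦ CC
    B ↦ A
    C ↦ DC
    D ↦ BA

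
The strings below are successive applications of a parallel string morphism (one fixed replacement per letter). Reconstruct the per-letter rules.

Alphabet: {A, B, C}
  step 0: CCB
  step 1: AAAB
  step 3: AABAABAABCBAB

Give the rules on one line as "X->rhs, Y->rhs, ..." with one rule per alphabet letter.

A->CB, B->AB, C->A

  step 0 ⇒ step 1: CCB ⇒ A·A·AB
    B ↦ AB
    C ↦ A
    A ↦ CB  (constrained at step 1)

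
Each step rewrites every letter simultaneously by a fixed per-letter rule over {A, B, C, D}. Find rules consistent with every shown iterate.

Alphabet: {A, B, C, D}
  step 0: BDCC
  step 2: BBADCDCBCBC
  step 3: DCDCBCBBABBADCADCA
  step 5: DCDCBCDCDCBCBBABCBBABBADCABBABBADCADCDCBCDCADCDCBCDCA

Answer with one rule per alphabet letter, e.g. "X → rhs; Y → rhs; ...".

A->BC, B->DC, C->A, D->BB

  step 2 ⇒ step 3: BBADCDCBCBC ⇒ DC·DC·BC·BB·A·BB·A·DC·A·DC·A
    A ↦ BC
    B ↦ DC
    C ↦ A
    D ↦ BB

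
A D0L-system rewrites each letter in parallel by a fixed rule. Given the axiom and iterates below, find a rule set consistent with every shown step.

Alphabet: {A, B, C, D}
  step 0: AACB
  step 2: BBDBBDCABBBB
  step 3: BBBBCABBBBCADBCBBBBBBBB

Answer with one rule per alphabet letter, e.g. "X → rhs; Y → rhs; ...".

  step 2 ⇒ step 3: BBDBBDCABBBB ⇒ BB·BB·CA·BB·BB·CA·D·BC·BB·BB·BB·BB
    A ↦ BC
    B ↦ BB
    C ↦ D
    D ↦ CA

A->BC, B->BB, C->D, D->CA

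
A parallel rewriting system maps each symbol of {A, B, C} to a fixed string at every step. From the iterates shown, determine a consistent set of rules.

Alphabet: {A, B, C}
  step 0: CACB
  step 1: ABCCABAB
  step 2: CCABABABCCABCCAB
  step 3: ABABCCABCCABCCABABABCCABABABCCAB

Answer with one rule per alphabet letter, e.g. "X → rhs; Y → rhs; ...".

  step 2 ⇒ step 3: CCABABABCCABCCAB ⇒ AB·AB·CC·AB·CC·AB·CC·AB·AB·AB·CC·AB·AB·AB·CC·AB
    A ↦ CC
    B ↦ AB
    C ↦ AB

A->CC, B->AB, C->AB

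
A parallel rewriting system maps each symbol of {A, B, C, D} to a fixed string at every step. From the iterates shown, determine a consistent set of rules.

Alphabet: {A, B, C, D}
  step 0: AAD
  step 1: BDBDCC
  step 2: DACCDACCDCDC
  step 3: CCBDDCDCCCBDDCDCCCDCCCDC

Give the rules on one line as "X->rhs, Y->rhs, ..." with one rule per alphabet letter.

A->BD, B->DA, C->DC, D->CC

  step 2 ⇒ step 3: DACCDACCDCDC ⇒ CC·BD·DC·DC·CC·BD·DC·DC·CC·DC·CC·DC
    A ↦ BD
    C ↦ DC
    D ↦ CC
  step 1 ⇒ step 2: BDBDCC ⇒ DA·CC·DA·CC·DC·DC
    B ↦ DA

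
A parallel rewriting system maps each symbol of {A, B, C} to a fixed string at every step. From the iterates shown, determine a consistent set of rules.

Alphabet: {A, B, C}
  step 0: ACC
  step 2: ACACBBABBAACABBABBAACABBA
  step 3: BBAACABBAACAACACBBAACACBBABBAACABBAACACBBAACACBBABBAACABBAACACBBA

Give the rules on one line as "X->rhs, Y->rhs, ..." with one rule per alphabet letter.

A->BBA, B->AC, C->ACA

  step 2 ⇒ step 3: ACACBBABBAACABBABBAACABBA ⇒ BBA·ACA·BBA·ACA·AC·AC·BBA·AC·AC·BBA·BBA·ACA·BBA·AC·AC·BBA·AC·AC·BBA·BBA·ACA·BBA·AC·AC·BBA
    A ↦ BBA
    B ↦ AC
    C ↦ ACA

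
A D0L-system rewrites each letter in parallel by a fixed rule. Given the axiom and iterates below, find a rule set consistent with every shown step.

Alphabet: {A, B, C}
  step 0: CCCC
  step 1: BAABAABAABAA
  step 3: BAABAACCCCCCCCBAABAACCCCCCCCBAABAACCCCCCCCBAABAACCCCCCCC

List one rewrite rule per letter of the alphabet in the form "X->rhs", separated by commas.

A->BB, B->CC, C->BAA

  step 0 ⇒ step 1: CCCC ⇒ BAA·BAA·BAA·BAA
    C ↦ BAA
    A ↦ BB  (constrained at step 1)
    B ↦ CC  (constrained at step 1)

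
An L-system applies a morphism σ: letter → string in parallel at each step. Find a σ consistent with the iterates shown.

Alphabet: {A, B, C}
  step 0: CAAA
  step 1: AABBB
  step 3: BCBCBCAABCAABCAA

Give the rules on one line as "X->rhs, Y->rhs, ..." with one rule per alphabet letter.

A->B, B->BC, C->AA

  step 0 ⇒ step 1: CAAA ⇒ AA·B·B·B
    A ↦ B
    C ↦ AA
    B ↦ BC  (constrained at step 1)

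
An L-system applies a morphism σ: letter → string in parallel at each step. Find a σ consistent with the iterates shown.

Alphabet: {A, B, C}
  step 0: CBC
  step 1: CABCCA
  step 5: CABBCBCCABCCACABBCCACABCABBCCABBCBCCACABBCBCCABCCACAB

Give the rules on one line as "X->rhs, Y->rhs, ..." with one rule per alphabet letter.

A->B, B->BC, C->CA

  step 0 ⇒ step 1: CBC ⇒ CA·BC·CA
    B ↦ BC
    C ↦ CA
    A ↦ B  (constrained at step 1)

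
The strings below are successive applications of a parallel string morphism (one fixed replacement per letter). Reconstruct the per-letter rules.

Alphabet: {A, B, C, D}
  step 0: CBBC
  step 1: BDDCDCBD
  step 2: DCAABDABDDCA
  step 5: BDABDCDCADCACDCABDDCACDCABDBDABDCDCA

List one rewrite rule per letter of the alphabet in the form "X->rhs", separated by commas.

  step 1 ⇒ step 2: BDDCDCBD ⇒ DC·A·A·BD·A·BD·DC·A
    B ↦ DC
    C ↦ BD
    D ↦ A
    A ↦ C  (constrained at step 2)

A->C, B->DC, C->BD, D->A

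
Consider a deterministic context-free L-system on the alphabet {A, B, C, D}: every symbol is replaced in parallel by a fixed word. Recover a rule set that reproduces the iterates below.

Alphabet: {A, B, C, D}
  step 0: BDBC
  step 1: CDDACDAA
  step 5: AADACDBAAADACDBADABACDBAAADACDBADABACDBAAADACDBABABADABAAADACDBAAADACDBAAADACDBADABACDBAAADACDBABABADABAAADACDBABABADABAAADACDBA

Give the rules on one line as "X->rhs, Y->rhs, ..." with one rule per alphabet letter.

A->BA, B->CD, C->AA, D->DA

  step 0 ⇒ step 1: BDBC ⇒ CD·DA·CD·AA
    B ↦ CD
    C ↦ AA
    D ↦ DA
    A ↦ BA  (constrained at step 1)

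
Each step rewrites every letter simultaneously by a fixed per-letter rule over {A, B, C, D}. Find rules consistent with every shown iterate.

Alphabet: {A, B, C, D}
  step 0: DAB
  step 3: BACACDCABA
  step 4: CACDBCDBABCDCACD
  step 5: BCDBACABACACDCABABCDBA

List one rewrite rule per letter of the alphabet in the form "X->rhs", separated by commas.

A->CD, B->CA, C->B, D->A

  step 4 ⇒ step 5: CACDBCDBABCDCACD ⇒ B·CD·B·A·CA·B·A·CA·CD·CA·B·A·B·CD·B·A
    A ↦ CD
    B ↦ CA
    C ↦ B
    D ↦ A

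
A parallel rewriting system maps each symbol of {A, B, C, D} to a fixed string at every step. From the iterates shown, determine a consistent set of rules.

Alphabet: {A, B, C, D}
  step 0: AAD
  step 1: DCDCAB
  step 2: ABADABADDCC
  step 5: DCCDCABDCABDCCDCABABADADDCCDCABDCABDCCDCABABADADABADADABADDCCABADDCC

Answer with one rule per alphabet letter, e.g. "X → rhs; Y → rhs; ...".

A->DC, B->C, C->AD, D->AB

  step 1 ⇒ step 2: DCDCAB ⇒ AB·AD·AB·AD·DC·C
    A ↦ DC
    B ↦ C
    C ↦ AD
    D ↦ AB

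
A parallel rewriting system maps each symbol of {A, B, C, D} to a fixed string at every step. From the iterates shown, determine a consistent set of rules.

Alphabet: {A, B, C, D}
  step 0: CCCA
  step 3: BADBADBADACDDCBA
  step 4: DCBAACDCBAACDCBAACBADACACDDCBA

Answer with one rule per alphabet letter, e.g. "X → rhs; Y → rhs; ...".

A->BA, B->DC, C->D, D->AC

  step 3 ⇒ step 4: BADBADBADACDDCBA ⇒ DC·BA·AC·DC·BA·AC·DC·BA·AC·BA·D·AC·AC·D·DC·BA
    A ↦ BA
    B ↦ DC
    C ↦ D
    D ↦ AC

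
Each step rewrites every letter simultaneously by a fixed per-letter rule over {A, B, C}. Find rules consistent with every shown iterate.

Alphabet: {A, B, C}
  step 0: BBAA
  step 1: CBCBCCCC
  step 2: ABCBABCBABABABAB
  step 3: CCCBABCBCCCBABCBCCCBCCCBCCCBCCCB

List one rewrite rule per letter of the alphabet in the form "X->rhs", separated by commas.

  step 2 ⇒ step 3: ABCBABCBABABABAB ⇒ CC·CB·AB·CB·CC·CB·AB·CB·CC·CB·CC·CB·CC·CB·CC·CB
    A ↦ CC
    B ↦ CB
    C ↦ AB

A->CC, B->CB, C->AB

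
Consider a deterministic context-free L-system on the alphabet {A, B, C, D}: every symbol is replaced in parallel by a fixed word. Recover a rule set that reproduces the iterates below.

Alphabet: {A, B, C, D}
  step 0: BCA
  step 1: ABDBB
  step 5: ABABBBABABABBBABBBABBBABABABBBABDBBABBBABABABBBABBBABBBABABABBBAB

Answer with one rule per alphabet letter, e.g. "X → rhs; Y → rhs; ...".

A->BB, B->AB, C->D, D->C

  step 0 ⇒ step 1: BCA ⇒ AB·D·BB
    A ↦ BB
    B ↦ AB
    C ↦ D
    D ↦ C  (constrained at step 1)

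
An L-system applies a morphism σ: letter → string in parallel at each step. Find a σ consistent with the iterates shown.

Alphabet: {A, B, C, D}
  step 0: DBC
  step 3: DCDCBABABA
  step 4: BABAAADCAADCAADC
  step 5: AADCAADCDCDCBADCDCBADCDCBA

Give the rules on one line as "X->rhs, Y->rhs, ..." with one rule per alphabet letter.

A->DC, B->AA, C->A, D->B

  step 4 ⇒ step 5: BABAAADCAADCAADC ⇒ AA·DC·AA·DC·DC·DC·B·A·DC·DC·B·A·DC·DC·B·A
    A ↦ DC
    B ↦ AA
    C ↦ A
    D ↦ B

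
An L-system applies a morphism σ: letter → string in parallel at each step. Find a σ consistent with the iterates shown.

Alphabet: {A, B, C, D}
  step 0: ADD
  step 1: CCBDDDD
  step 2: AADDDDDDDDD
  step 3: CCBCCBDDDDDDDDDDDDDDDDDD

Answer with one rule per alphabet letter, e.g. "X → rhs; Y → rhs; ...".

A->CCB, B->D, C->A, D->DD

  step 2 ⇒ step 3: AADDDDDDDDD ⇒ CCB·CCB·DD·DD·DD·DD·DD·DD·DD·DD·DD
    A ↦ CCB
    D ↦ DD
  step 1 ⇒ step 2: CCBDDDD ⇒ A·A·D·DD·DD·DD·DD
    B ↦ D
  step 1 ⇒ step 2: CCBDDDD ⇒ A·A·D·DD·DD·DD·DD
    C ↦ A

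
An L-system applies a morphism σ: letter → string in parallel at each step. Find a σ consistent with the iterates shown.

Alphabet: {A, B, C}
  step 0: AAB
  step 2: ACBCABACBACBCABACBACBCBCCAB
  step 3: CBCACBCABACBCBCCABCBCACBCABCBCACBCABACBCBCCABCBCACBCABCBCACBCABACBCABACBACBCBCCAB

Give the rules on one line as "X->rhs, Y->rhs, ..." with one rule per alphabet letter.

  step 2 ⇒ step 3: ACBCABACBACBCABACBACBCBCCAB ⇒ CBC·ACB·CAB·ACB·CBC·CAB·CBC·ACB·CAB·CBC·ACB·CAB·ACB·CBC·CAB·CBC·ACB·CAB·CBC·ACB·CAB·ACB·CAB·ACB·ACB·CBC·CAB
    A ↦ CBC
    B ↦ CAB
    C ↦ ACB

A->CBC, B->CAB, C->ACB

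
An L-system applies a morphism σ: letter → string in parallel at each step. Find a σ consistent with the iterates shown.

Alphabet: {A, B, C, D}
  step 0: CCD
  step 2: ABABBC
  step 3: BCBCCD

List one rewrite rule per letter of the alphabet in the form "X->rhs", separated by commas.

  step 2 ⇒ step 3: ABABBC ⇒ B·C·B·C·C·D
    A ↦ B
    B ↦ C
    C ↦ D
    D ↦ AB  (constrained at step 0)

A->B, B->C, C->D, D->AB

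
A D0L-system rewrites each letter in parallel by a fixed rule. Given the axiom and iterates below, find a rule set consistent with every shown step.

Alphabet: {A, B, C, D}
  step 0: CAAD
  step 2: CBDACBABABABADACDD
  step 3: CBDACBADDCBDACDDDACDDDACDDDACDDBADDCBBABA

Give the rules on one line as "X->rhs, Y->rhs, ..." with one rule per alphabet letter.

  step 2 ⇒ step 3: CBDACBABABABADACDD ⇒ CB·DAC·BA·DD·CB·DAC·DD·DAC·DD·DAC·DD·DAC·DD·BA·DD·CB·BA·BA
    A ↦ DD
    B ↦ DAC
    C ↦ CB
    D ↦ BA

A->DD, B->DAC, C->CB, D->BA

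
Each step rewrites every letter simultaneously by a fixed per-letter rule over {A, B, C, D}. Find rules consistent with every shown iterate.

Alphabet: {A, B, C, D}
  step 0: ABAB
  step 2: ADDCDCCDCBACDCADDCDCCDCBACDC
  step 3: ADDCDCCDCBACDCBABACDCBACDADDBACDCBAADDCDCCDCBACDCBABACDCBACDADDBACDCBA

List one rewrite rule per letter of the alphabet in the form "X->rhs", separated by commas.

  step 2 ⇒ step 3: ADDCDCCDCBACDCADDCDCCDCBACDC ⇒ ADD·CDC·CDC·BA·CDC·BA·BA·CDC·BA·CD·ADD·BA·CDC·BA·ADD·CDC·CDC·BA·CDC·BA·BA·CDC·BA·CD·ADD·BA·CDC·BA
    A ↦ ADD
    B ↦ CD
    C ↦ BA
    D ↦ CDC

A->ADD, B->CD, C->BA, D->CDC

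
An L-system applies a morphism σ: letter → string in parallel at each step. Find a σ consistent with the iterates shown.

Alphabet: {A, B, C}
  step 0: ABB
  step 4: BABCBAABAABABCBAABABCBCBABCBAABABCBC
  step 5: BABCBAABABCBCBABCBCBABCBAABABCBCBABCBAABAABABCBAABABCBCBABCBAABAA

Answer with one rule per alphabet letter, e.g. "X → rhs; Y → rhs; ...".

  step 4 ⇒ step 5: BABCBAABAABABCBAABABCBCBABCBAABABCBC ⇒ BA·BC·BA·A·BA·BC·BC·BA·BC·BC·BA·BC·BA·A·BA·BC·BC·BA·BC·BA·A·BA·A·BA·BC·BA·A·BA·BC·BC·BA·BC·BA·A·BA·A
    A ↦ BC
    B ↦ BA
    C ↦ A

A->BC, B->BA, C->A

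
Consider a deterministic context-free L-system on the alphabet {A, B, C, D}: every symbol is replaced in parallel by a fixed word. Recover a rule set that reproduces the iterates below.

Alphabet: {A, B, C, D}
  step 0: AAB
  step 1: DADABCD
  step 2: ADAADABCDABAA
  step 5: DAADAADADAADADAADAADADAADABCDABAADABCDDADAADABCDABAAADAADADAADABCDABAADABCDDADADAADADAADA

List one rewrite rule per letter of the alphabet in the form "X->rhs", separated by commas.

  step 1 ⇒ step 2: DADABCD ⇒ A·DA·A·DA·BCD·ABA·A
    A ↦ DA
    B ↦ BCD
    C ↦ ABA
    D ↦ A

A->DA, B->BCD, C->ABA, D->A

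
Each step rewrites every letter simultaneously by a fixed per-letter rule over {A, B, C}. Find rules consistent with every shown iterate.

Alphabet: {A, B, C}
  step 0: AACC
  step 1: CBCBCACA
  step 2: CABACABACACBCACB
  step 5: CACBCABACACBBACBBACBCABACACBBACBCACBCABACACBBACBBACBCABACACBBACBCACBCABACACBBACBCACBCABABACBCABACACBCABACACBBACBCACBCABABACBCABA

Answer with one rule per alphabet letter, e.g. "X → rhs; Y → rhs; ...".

A->CB, B->BA, C->CA

  step 1 ⇒ step 2: CBCBCACA ⇒ CA·BA·CA·BA·CA·CB·CA·CB
    A ↦ CB
    B ↦ BA
    C ↦ CA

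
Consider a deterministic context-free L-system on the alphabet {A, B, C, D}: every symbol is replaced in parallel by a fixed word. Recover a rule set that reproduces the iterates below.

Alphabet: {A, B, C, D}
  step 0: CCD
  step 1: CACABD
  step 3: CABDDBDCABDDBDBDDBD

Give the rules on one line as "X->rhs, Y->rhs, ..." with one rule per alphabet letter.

  step 0 ⇒ step 1: CCD ⇒ CA·CA·BD
    C ↦ CA
    D ↦ BD
    A ↦ BD  (constrained at step 1)
    B ↦ D  (constrained at step 1)

A->BD, B->D, C->CA, D->BD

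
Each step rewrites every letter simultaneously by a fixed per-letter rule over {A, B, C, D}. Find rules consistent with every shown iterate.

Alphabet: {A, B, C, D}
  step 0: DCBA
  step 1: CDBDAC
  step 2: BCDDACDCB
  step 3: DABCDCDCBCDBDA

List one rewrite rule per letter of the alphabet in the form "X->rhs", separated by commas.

A->C, B->DA, C->B, D->CD

  step 2 ⇒ step 3: BCDDACDCB ⇒ DA·B·CD·CD·C·B·CD·B·DA
    A ↦ C
    B ↦ DA
    C ↦ B
    D ↦ CD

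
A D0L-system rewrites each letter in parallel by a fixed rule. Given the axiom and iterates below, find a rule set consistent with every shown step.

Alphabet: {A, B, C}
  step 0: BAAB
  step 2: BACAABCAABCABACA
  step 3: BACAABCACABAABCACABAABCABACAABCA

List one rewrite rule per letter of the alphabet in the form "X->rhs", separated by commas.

  step 2 ⇒ step 3: BACAABCAABCABACA ⇒ BA·CA·AB·CA·CA·BA·AB·CA·CA·BA·AB·CA·BA·CA·AB·CA
    A ↦ CA
    B ↦ BA
    C ↦ AB

A->CA, B->BA, C->AB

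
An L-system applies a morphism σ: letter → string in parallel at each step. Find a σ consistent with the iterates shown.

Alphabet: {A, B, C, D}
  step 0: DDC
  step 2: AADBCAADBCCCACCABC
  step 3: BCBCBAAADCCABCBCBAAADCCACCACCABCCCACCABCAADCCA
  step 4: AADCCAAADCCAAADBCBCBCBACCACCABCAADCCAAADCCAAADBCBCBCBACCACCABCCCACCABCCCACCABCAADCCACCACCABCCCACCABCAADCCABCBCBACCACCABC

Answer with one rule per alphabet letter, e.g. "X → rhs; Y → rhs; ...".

A->BC, B->AAD, C->CCA, D->BA

  step 3 ⇒ step 4: BCBCBAAADCCABCBCBAAADCCACCACCABCCCACCABCAADCCA ⇒ AAD·CCA·AAD·CCA·AAD·BC·BC·BC·BA·CCA·CCA·BC·AAD·CCA·AAD·CCA·AAD·BC·BC·BC·BA·CCA·CCA·BC·CCA·CCA·BC·CCA·CCA·BC·AAD·CCA·CCA·CCA·BC·CCA·CCA·BC·AAD·CCA·BC·BC·BA·CCA·CCA·BC
    A ↦ BC
    B ↦ AAD
    C ↦ CCA
    D ↦ BA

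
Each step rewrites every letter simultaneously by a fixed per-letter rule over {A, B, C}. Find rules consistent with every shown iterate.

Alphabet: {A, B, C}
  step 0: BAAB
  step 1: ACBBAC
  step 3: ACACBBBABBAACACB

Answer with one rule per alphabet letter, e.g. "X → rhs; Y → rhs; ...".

  step 0 ⇒ step 1: BAAB ⇒ AC·B·B·AC
    A ↦ B
    B ↦ AC
    C ↦ BA  (constrained at step 1)

A->B, B->AC, C->BA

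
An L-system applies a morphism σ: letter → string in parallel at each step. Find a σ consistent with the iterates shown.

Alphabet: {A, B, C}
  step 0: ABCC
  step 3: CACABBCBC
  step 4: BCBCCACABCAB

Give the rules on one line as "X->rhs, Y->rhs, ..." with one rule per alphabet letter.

A->C, B->CA, C->B

  step 3 ⇒ step 4: CACABBCBC ⇒ B·C·B·C·CA·CA·B·CA·B
    A ↦ C
    B ↦ CA
    C ↦ B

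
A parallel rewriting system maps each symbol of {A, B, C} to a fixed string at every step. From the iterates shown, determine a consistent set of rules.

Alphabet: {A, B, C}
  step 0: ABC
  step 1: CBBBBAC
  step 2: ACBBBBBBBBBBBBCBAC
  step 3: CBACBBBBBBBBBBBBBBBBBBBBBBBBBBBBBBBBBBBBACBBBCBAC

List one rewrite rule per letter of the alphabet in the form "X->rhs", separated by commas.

  step 2 ⇒ step 3: ACBBBBBBBBBBBBCBAC ⇒ CB·AC·BBB·BBB·BBB·BBB·BBB·BBB·BBB·BBB·BBB·BBB·BBB·BBB·AC·BBB·CB·AC
    A ↦ CB
    B ↦ BBB
    C ↦ AC

A->CB, B->BBB, C->AC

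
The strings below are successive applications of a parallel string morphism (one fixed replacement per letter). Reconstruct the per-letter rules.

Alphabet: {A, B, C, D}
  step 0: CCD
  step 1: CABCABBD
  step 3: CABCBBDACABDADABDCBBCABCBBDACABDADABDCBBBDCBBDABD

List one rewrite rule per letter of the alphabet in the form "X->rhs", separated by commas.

  step 0 ⇒ step 1: CCD ⇒ CAB·CAB·BD
    C ↦ CAB
    D ↦ BD
    A ↦ CBB  (constrained at step 1)
    B ↦ DA  (constrained at step 1)

A->CBB, B->DA, C->CAB, D->BD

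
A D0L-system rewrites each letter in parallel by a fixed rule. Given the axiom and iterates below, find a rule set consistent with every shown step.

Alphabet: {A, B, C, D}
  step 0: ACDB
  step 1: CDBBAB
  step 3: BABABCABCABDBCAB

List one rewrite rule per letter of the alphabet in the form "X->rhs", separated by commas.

A->C, B->AB, C->DB, D->B

  step 0 ⇒ step 1: ACDB ⇒ C·DB·B·AB
    A ↦ C
    B ↦ AB
    C ↦ DB
    D ↦ B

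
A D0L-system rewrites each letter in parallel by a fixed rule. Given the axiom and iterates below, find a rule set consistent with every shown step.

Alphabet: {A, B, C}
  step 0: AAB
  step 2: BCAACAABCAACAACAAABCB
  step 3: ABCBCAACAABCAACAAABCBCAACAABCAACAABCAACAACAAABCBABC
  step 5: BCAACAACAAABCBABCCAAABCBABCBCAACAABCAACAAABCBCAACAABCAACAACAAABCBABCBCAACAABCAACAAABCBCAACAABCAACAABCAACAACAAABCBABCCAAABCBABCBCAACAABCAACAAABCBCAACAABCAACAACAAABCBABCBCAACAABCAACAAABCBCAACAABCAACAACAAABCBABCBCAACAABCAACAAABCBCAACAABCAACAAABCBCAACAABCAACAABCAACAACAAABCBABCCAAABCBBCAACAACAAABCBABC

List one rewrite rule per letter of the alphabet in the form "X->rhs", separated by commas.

A->CAA, B->ABC, C->B

  step 2 ⇒ step 3: BCAACAABCAACAACAAABCB ⇒ ABC·B·CAA·CAA·B·CAA·CAA·ABC·B·CAA·CAA·B·CAA·CAA·B·CAA·CAA·CAA·ABC·B·ABC
    A ↦ CAA
    B ↦ ABC
    C ↦ B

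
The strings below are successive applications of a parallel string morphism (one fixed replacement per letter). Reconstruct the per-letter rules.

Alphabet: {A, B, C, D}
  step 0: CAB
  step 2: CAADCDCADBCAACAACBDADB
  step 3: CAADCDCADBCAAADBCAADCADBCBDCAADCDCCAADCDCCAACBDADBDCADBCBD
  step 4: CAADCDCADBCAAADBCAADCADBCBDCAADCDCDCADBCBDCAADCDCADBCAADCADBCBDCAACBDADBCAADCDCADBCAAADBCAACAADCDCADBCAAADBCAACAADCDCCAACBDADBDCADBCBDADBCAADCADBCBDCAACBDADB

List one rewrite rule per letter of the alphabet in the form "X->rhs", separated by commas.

  step 3 ⇒ step 4: CAADCDCADBCAAADBCAADCADBCBDCAADCDCCAADCDCCAACBDADBDCADBCBD ⇒ CAA·DC·DC·ADB·CAA·ADB·CAA·DC·ADB·CBD·CAA·DC·DC·DC·ADB·CBD·CAA·DC·DC·ADB·CAA·DC·ADB·CBD·CAA·CBD·ADB·CAA·DC·DC·ADB·CAA·ADB·CAA·CAA·DC·DC·ADB·CAA·ADB·CAA·CAA·DC·DC·CAA·CBD·ADB·DC·ADB·CBD·ADB·CAA·DC·ADB·CBD·CAA·CBD·ADB
    A ↦ DC
    B ↦ CBD
    C ↦ CAA
    D ↦ ADB

A->DC, B->CBD, C->CAA, D->ADB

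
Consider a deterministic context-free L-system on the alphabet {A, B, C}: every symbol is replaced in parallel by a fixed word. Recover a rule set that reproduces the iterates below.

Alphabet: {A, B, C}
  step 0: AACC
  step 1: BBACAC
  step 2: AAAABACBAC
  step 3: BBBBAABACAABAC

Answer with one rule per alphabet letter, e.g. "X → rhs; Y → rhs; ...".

A->B, B->AA, C->AC

  step 2 ⇒ step 3: AAAABACBAC ⇒ B·B·B·B·AA·B·AC·AA·B·AC
    A ↦ B
    B ↦ AA
    C ↦ AC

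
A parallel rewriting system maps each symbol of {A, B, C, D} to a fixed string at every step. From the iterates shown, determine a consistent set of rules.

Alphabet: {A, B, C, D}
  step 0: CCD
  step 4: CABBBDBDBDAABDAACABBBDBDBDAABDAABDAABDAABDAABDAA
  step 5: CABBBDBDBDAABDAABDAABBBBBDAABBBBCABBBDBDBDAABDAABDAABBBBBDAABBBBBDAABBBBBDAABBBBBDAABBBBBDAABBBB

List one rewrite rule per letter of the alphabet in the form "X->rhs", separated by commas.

  step 4 ⇒ step 5: CABBBDBDBDAABDAACABBBDBDBDAABDAABDAABDAABDAABDAA ⇒ CA·BB·BD·BD·BD·AA·BD·AA·BD·AA·BB·BB·BD·AA·BB·BB·CA·BB·BD·BD·BD·AA·BD·AA·BD·AA·BB·BB·BD·AA·BB·BB·BD·AA·BB·BB·BD·AA·BB·BB·BD·AA·BB·BB·BD·AA·BB·BB
    A ↦ BB
    B ↦ BD
    C ↦ CA
    D ↦ AA

A->BB, B->BD, C->CA, D->AA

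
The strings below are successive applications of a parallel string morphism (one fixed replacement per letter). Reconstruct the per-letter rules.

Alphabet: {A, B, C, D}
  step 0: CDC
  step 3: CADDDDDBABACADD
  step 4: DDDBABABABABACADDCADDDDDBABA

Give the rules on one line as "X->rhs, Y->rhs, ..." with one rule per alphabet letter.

  step 3 ⇒ step 4: CADDDDDBABACADD ⇒ D·DD·BA·BA·BA·BA·BA·CA·DD·CA·DD·D·DD·BA·BA
    A ↦ DD
    B ↦ CA
    C ↦ D
    D ↦ BA

A->DD, B->CA, C->D, D->BA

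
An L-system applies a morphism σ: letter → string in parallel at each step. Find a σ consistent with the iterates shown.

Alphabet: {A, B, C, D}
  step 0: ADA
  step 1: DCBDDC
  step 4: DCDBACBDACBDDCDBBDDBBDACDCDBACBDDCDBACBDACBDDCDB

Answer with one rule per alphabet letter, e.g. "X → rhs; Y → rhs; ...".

  step 0 ⇒ step 1: ADA ⇒ DC·BD·DC
    A ↦ DC
    D ↦ BD
    B ↦ AC  (constrained at step 1)
    C ↦ DB  (constrained at step 1)

A->DC, B->AC, C->DB, D->BD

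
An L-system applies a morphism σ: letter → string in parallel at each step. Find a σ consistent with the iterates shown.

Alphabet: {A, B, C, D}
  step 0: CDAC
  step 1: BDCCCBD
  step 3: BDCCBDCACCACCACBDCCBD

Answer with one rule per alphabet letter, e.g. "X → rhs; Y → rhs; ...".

A->CC, B->CA, C->BD, D->C

  step 0 ⇒ step 1: CDAC ⇒ BD·C·CC·BD
    A ↦ CC
    C ↦ BD
    D ↦ C
    B ↦ CA  (constrained at step 1)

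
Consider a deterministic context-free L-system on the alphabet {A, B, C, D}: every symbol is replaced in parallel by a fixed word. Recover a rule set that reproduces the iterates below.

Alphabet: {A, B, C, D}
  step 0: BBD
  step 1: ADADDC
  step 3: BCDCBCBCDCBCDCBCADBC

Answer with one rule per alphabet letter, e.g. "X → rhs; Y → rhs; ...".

  step 0 ⇒ step 1: BBD ⇒ AD·AD·DC
    B ↦ AD
    D ↦ DC
    A ↦ C  (constrained at step 1)
    C ↦ BC  (constrained at step 1)

A->C, B->AD, C->BC, D->DC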